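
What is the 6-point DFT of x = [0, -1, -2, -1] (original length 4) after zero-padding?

Original 4-point DFT: [-4, 2, 0, 2]
Zero-padded 6-point DFT provides frequency interpolation.

DFT_6([x, 0, ...]) = [-4, 1.5000+2.5981i, 0.5000-0.8660i, 0, 0.5000+0.8660i, 1.5000-2.5981i]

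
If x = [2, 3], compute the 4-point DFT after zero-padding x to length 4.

Original 2-point DFT: [5, -1]
Zero-padded 4-point DFT provides frequency interpolation.

DFT_4([x, 0, ...]) = [5, 2-3i, -1, 2+3i]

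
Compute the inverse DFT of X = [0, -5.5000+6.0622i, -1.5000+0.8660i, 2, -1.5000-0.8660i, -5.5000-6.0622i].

x[n] = (1/6) Σ(k=0 to 5) X[k] · e^(2πikn/6)

Computing each x[n]:
x[0] = -2
x[1] = -3
x[2] = 0
x[3] = 1
x[4] = 3
x[5] = 1

x = [-2, -3, 0, 1, 3, 1]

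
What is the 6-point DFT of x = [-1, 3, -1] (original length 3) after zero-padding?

Original 3-point DFT: [1, -2.0000-3.4641i, -2.0000+3.4641i]
Zero-padded 6-point DFT provides frequency interpolation.

DFT_6([x, 0, ...]) = [1, 1.0000-1.7321i, -2.0000-3.4641i, -5, -2.0000+3.4641i, 1.0000+1.7321i]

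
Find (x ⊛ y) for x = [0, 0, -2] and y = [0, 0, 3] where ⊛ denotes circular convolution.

(x ⊛ y)[n] = Σ(m=0 to 2) x[m] · y[(n-m) mod 3]

Computing each output sample:
(x ⊛ y)[0] = 0
(x ⊛ y)[1] = -6
(x ⊛ y)[2] = 0

x ⊛ y = [0, -6, 0]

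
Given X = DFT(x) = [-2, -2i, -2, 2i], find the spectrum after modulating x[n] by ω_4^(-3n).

Modulation property: DFT(ω_4^(-3n)·x[n]) = X[(k-3) mod 4], so circularly shift X by 3 positions.

X[k-3] = [-2i, -2, 2i, -2]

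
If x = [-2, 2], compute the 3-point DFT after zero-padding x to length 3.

Original 2-point DFT: [0, -4]
Zero-padded 3-point DFT provides frequency interpolation.

DFT_3([x, 0, ...]) = [0, -3.0000-1.7321i, -3.0000+1.7321i]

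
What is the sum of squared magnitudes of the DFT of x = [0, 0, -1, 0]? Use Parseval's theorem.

Parseval: Σ|x[n]|² = (1/N)Σ|X[k]|², so Σ|X[k]|² = N·Σ|x[n]|² = 4·1.0000

Σ|X[k]|² = N·Σ|x[n]|² = 4·1.0000 = 4.0000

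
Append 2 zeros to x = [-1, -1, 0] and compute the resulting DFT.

Original 3-point DFT: [-2, -0.5000+0.8660i, -0.5000-0.8660i]
Zero-padded 5-point DFT provides frequency interpolation.

DFT_5([x, 0, ...]) = [-2, -1.3090+0.9511i, -0.1910+0.5878i, -0.1910-0.5878i, -1.3090-0.9511i]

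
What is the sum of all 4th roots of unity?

Sum of all nth roots of unity equals 0 for n > 1 (geometric series with r ≠ 1).

0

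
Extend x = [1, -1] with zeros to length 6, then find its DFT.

Original 2-point DFT: [0, 2]
Zero-padded 6-point DFT provides frequency interpolation.

DFT_6([x, 0, ...]) = [0, 0.5000+0.8660i, 1.5000+0.8660i, 2, 1.5000-0.8660i, 0.5000-0.8660i]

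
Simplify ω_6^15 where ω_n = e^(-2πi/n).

Since ω_6^6 = 1, powers reduce modulo 6.
15 mod 6 = 3
So ω_6^15 = ω_6^3 = e^(-2πi·3/6)

ω_6^15 = ω_6^3 = -1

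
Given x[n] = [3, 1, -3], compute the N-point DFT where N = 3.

X[k] = Σ(n=0 to 2) x[n] · ω_3^(nk)
where ω_3 = e^(-2πi/3)

Computing each X[k]:
X[0] = 1
X[1] = 4.0000-3.4641i
X[2] = 4.0000+3.4641i

X = [1, 4.0000-3.4641i, 4.0000+3.4641i]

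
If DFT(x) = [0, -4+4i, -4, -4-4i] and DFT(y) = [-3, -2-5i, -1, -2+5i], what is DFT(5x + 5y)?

By linearity: DFT(5x + 5y) = 5·DFT(x) + 5·DFT(y)
= 5·[0, -4+4i, -4, -4-4i] + 5·[-3, -2-5i, -1, -2+5i]

Computing element-wise:
Z[0] = 5·(0) + 5·(-3) = -15
Z[1] = 5·(-4+4i) + 5·(-2-5i) = -30-5i
Z[2] = 5·(-4) + 5·(-1) = -25
Z[3] = 5·(-4-4i) + 5·(-2+5i) = -30+5i

DFT(5x + 5y) = 5·X + 5·Y = [-15, -30-5i, -25, -30+5i]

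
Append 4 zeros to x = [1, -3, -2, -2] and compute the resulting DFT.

Original 4-point DFT: [-6, 3+1i, 4, 3-1i]
Zero-padded 8-point DFT provides frequency interpolation.

DFT_8([x, 0, ...]) = [-6, 0.2929+5.5355i, 3+1i, 1.7071+1.5355i, 4, 1.7071-1.5355i, 3-1i, 0.2929-5.5355i]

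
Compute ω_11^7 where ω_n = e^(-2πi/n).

ω_11^7 = e^(-2πi·7/11)
= cos(-2π·7/11) + i·sin(-2π·7/11)
= cos(-14π/11) + i·sin(-14π/11)

ω_11^7 = cos(-14π/11) + i·sin(-14π/11) = -0.6549+0.7557i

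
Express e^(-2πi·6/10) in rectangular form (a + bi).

ω_10^6 = e^(-2πi·6/10)
= cos(-2π·6/10) + i·sin(-2π·6/10)
= cos(-12π/10) + i·sin(-12π/10)

ω_10^6 = cos(-12π/10) + i·sin(-12π/10) = -0.8090+0.5878i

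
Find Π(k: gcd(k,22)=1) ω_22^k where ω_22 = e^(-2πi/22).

The primitive 22nd roots of unity are ω_22^k for k coprime to 22: k ∈ {1, 3, 5, 7, 9, 13, 15, 17, 19, 21}
Their product equals the constant term of the cyclotomic polynomial Φ_22(x) up to sign.
For n ≥ 3, the product of all primitive nth roots of unity is 1. (For n=1 it is 1; for n=2 it is -1.)

1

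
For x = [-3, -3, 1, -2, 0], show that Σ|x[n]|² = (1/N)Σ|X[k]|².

Time domain:
Σ|x[n]|² = |-3|² + |-3|² + |1|² + |-2|² + |0|² = 23.0000

Frequency domain:
(1/5)Σ|X[k]|² = (1/5)(|-7|² + |-3.1180+1.0898i|² + |-0.8820+4.6165i|² + |-0.8820-4.6165i|² + |-3.1180-1.0898i|²) = (1/5)·115.0000 = 23.0000

Both sides agree, confirming Parseval's theorem.

Σ|x[n]|² = (1/N)Σ|X[k]|² = 23.0000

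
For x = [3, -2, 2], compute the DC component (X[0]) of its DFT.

X[0] = Σ(n=0 to 2) x[n] · ω_3^0 = Σ x[n]
= (3) + (-2) + (2)

X[0] = 3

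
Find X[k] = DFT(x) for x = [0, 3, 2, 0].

X[k] = Σ(n=0 to 3) x[n] · ω_4^(nk)
where ω_4 = e^(-2πi/4)

Computing each X[k]:
X[0] = 5
X[1] = -2-3i
X[2] = -1
X[3] = -2+3i

X = [5, -2-3i, -1, -2+3i]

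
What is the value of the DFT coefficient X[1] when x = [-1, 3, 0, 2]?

X[1] = Σ(n=0 to 3) x[n] · ω_4^(1n) where ω_4 = e^(-2πi/4)
= (-1)·ω_4^0 + (3)·ω_4^1 + (0)·ω_4^2 + (2)·ω_4^3

X[1] = -1-1i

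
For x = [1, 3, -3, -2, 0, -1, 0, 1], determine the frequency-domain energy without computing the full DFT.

Parseval: Σ|x[n]|² = (1/N)Σ|X[k]|², so Σ|X[k]|² = N·Σ|x[n]|² = 8·25.0000

Σ|X[k]|² = N·Σ|x[n]|² = 8·25.0000 = 200.0000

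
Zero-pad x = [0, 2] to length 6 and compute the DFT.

Original 2-point DFT: [2, -2]
Zero-padded 6-point DFT provides frequency interpolation.

DFT_6([x, 0, ...]) = [2, 1.0000-1.7321i, -1.0000-1.7321i, -2, -1.0000+1.7321i, 1.0000+1.7321i]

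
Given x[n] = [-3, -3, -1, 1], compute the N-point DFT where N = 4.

X[k] = Σ(n=0 to 3) x[n] · ω_4^(nk)
where ω_4 = e^(-2πi/4)

Computing each X[k]:
X[0] = -6
X[1] = -2+4i
X[2] = -2
X[3] = -2-4i

X = [-6, -2+4i, -2, -2-4i]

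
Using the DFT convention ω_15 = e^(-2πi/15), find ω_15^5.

ω_15^5 = e^(-2πi·5/15)
= cos(-2π·5/15) + i·sin(-2π·5/15)
= cos(-10π/15) + i·sin(-10π/15)

ω_15^5 = cos(-10π/15) + i·sin(-10π/15) = -0.5000-0.8660i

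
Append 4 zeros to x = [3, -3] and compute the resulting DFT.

Original 2-point DFT: [0, 6]
Zero-padded 6-point DFT provides frequency interpolation.

DFT_6([x, 0, ...]) = [0, 1.5000+2.5981i, 4.5000+2.5981i, 6, 4.5000-2.5981i, 1.5000-2.5981i]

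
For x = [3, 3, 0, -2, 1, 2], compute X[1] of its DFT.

X[1] = Σ(n=0 to 5) x[n] · ω_6^(1n) where ω_6 = e^(-2πi/6)
= (3)·ω_6^0 + (3)·ω_6^1 + (0)·ω_6^2 + (-2)·ω_6^3 + (1)·ω_6^4 + (2)·ω_6^5

X[1] = 7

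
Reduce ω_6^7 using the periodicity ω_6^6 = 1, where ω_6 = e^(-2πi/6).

Since ω_6^6 = 1, powers reduce modulo 6.
7 mod 6 = 1
So ω_6^7 = ω_6^1 = e^(-2πi·1/6)

ω_6^7 = ω_6^1 = 0.5000-0.8660i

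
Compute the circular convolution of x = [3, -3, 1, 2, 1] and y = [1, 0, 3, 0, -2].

(x ⊛ y)[n] = Σ(m=0 to 4) x[m] · y[(n-m) mod 5]

Computing each output sample:
(x ⊛ y)[0] = 15
(x ⊛ y)[1] = -2
(x ⊛ y)[2] = 6
(x ⊛ y)[3] = -9
(x ⊛ y)[4] = -2

x ⊛ y = [15, -2, 6, -9, -2]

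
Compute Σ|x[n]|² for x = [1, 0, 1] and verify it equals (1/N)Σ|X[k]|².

Time domain:
Σ|x[n]|² = |1|² + |0|² + |1|² = 2.0000

Frequency domain:
(1/3)Σ|X[k]|² = (1/3)(|2|² + |0.5000+0.8660i|² + |0.5000-0.8660i|²) = (1/3)·6.0000 = 2.0000

Both sides agree, confirming Parseval's theorem.

Σ|x[n]|² = (1/N)Σ|X[k]|² = 2.0000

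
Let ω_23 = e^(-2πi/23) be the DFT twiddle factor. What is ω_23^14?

ω_23^14 = e^(-2πi·14/23)
= cos(-2π·14/23) + i·sin(-2π·14/23)
= cos(-28π/23) + i·sin(-28π/23)

ω_23^14 = cos(-28π/23) + i·sin(-28π/23) = -0.7757+0.6311i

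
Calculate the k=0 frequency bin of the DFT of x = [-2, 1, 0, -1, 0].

X[0] = Σ(n=0 to 4) x[n] · ω_5^0 = Σ x[n]
= (-2) + (1) + (0) + (-1) + (0)

X[0] = -2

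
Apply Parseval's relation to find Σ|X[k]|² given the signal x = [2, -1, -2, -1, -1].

Parseval: Σ|x[n]|² = (1/N)Σ|X[k]|², so Σ|X[k]|² = N·Σ|x[n]|² = 5·11.0000

Σ|X[k]|² = N·Σ|x[n]|² = 5·11.0000 = 55.0000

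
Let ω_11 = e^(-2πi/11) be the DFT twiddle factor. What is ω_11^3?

ω_11^3 = e^(-2πi·3/11)
= cos(-2π·3/11) + i·sin(-2π·3/11)
= cos(-6π/11) + i·sin(-6π/11)

ω_11^3 = cos(-6π/11) + i·sin(-6π/11) = -0.1423-0.9898i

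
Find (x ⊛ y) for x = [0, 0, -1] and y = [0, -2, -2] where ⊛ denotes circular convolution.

(x ⊛ y)[n] = Σ(m=0 to 2) x[m] · y[(n-m) mod 3]

Computing each output sample:
(x ⊛ y)[0] = 2
(x ⊛ y)[1] = 2
(x ⊛ y)[2] = 0

x ⊛ y = [2, 2, 0]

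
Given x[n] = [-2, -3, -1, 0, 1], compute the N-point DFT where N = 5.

X[k] = Σ(n=0 to 4) x[n] · ω_5^(nk)
where ω_5 = e^(-2πi/5)

Computing each X[k]:
X[0] = -5
X[1] = -1.8090+4.3920i
X[2] = -0.6910+1.4001i
X[3] = -0.6910-1.4001i
X[4] = -1.8090-4.3920i

X = [-5, -1.8090+4.3920i, -0.6910+1.4001i, -0.6910-1.4001i, -1.8090-4.3920i]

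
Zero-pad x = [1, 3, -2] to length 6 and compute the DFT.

Original 3-point DFT: [2, 0.5000-4.3301i, 0.5000+4.3301i]
Zero-padded 6-point DFT provides frequency interpolation.

DFT_6([x, 0, ...]) = [2, 3.5000-0.8660i, 0.5000-4.3301i, -4, 0.5000+4.3301i, 3.5000+0.8660i]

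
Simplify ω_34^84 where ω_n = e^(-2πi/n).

Since ω_34^34 = 1, powers reduce modulo 34.
84 mod 34 = 16
So ω_34^84 = ω_34^16 = e^(-2πi·16/34)

ω_34^84 = ω_34^16 = -0.9830-0.1837i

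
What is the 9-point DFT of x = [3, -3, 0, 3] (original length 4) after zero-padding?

Original 4-point DFT: [3, 3+6i, 3, 3-6i]
Zero-padded 9-point DFT provides frequency interpolation.

DFT_9([x, 0, ...]) = [3, -0.7981-0.6697i, 0.9791+5.5525i, 7.5000+2.5981i, 4.3191-1.5720i, 4.3191+1.5720i, 7.5000-2.5981i, 0.9791-5.5525i, -0.7981+0.6697i]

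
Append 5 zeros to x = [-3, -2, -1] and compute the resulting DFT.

Original 3-point DFT: [-6, -1.5000+0.8660i, -1.5000-0.8660i]
Zero-padded 8-point DFT provides frequency interpolation.

DFT_8([x, 0, ...]) = [-6, -4.4142+2.4142i, -2+2i, -1.5858+0.4142i, -2, -1.5858-0.4142i, -2-2i, -4.4142-2.4142i]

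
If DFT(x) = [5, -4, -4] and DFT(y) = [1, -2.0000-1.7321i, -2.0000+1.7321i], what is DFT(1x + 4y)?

By linearity: DFT(1x + 4y) = 1·DFT(x) + 4·DFT(y)
= 1·[5, -4, -4] + 4·[1, -2.0000-1.7321i, -2.0000+1.7321i]

Computing element-wise:
Z[0] = 1·(5) + 4·(1) = 9
Z[1] = 1·(-4) + 4·(-2.0000-1.7321i) = -12.0000-6.9284i
Z[2] = 1·(-4) + 4·(-2.0000+1.7321i) = -12.0000+6.9284i

DFT(1x + 4y) = 1·X + 4·Y = [9, -12.0000-6.9284i, -12.0000+6.9284i]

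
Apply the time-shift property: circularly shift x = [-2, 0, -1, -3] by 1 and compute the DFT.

Time shift by 1: X_shifted[k] = ω_4^(1k) · X[k]
Shifted x = [-3, -2, 0, -1]

DFT(x[n-1]) = [-6, -3+1i, 0, -3-1i]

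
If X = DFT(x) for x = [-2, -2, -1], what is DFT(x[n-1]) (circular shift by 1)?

Time shift by 1: X_shifted[k] = ω_3^(1k) · X[k]
Shifted x = [-1, -2, -2]

DFT(x[n-1]) = [-5, 1, 1]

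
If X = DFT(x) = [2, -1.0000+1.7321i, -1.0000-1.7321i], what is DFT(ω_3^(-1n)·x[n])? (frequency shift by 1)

Modulation property: DFT(ω_3^(-1n)·x[n]) = X[(k-1) mod 3], so circularly shift X by 1 positions.

X[k-1] = [-1.0000-1.7321i, 2, -1.0000+1.7321i]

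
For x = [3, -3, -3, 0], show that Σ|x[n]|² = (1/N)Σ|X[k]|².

Time domain:
Σ|x[n]|² = |3|² + |-3|² + |-3|² + |0|² = 27.0000

Frequency domain:
(1/4)Σ|X[k]|² = (1/4)(|-3|² + |6+3i|² + |3|² + |6-3i|²) = (1/4)·108.0000 = 27.0000

Both sides agree, confirming Parseval's theorem.

Σ|x[n]|² = (1/N)Σ|X[k]|² = 27.0000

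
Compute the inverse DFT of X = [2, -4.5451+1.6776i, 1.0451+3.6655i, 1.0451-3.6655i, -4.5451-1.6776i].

x[n] = (1/5) Σ(k=0 to 4) X[k] · e^(2πikn/5)

Computing each x[n]:
x[0] = -1
x[1] = -2
x[2] = 3
x[3] = 1
x[4] = 1

x = [-1, -2, 3, 1, 1]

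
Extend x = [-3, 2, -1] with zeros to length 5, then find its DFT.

Original 3-point DFT: [-2, -3.5000-2.5981i, -3.5000+2.5981i]
Zero-padded 5-point DFT provides frequency interpolation.

DFT_5([x, 0, ...]) = [-2, -1.5729-1.3143i, -4.9271-2.1266i, -4.9271+2.1266i, -1.5729+1.3143i]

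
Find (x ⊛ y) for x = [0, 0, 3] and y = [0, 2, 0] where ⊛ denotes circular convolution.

(x ⊛ y)[n] = Σ(m=0 to 2) x[m] · y[(n-m) mod 3]

Computing each output sample:
(x ⊛ y)[0] = 6
(x ⊛ y)[1] = 0
(x ⊛ y)[2] = 0

x ⊛ y = [6, 0, 0]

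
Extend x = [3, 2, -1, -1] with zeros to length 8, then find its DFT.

Original 4-point DFT: [3, 4-3i, 1, 4+3i]
Zero-padded 8-point DFT provides frequency interpolation.

DFT_8([x, 0, ...]) = [3, 5.1213+0.2929i, 4-3i, 0.8787-1.7071i, 1, 0.8787+1.7071i, 4+3i, 5.1213-0.2929i]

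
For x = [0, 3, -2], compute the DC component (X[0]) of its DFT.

X[0] = Σ(n=0 to 2) x[n] · ω_3^0 = Σ x[n]
= (0) + (3) + (-2)

X[0] = 1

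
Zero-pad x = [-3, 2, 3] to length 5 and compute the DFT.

Original 3-point DFT: [2, -5.5000+0.8660i, -5.5000-0.8660i]
Zero-padded 5-point DFT provides frequency interpolation.

DFT_5([x, 0, ...]) = [2, -4.8090-3.6655i, -3.6910+1.6776i, -3.6910-1.6776i, -4.8090+3.6655i]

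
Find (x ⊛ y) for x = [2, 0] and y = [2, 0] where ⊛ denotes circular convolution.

(x ⊛ y)[n] = Σ(m=0 to 1) x[m] · y[(n-m) mod 2]

Computing each output sample:
(x ⊛ y)[0] = 4
(x ⊛ y)[1] = 0

x ⊛ y = [4, 0]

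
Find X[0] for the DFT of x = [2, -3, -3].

X[0] = Σ(n=0 to 2) x[n] · ω_3^0 = Σ x[n]
= (2) + (-3) + (-3)

X[0] = -4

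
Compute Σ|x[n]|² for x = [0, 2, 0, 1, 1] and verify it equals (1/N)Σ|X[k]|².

Time domain:
Σ|x[n]|² = |0|² + |2|² + |0|² + |1|² + |1|² = 6.0000

Frequency domain:
(1/5)Σ|X[k]|² = (1/5)(|4|² + |0.1180-0.3633i|² + |-2.1180-1.5388i|² + |-2.1180+1.5388i|² + |0.1180+0.3633i|²) = (1/5)·30.0000 = 6.0000

Both sides agree, confirming Parseval's theorem.

Σ|x[n]|² = (1/N)Σ|X[k]|² = 6.0000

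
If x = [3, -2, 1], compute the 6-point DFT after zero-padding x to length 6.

Original 3-point DFT: [2, 3.5000+2.5981i, 3.5000-2.5981i]
Zero-padded 6-point DFT provides frequency interpolation.

DFT_6([x, 0, ...]) = [2, 1.5000+0.8660i, 3.5000+2.5981i, 6, 3.5000-2.5981i, 1.5000-0.8660i]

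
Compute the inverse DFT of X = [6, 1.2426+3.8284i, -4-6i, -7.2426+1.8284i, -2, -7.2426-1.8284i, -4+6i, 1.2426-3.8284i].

x[n] = (1/8) Σ(k=0 to 7) X[k] · e^(2πikn/8)

Computing each x[n]:
x[0] = -2
x[1] = 3
x[2] = 1
x[3] = -3
x[4] = 1
x[5] = 2
x[6] = 2
x[7] = 2

x = [-2, 3, 1, -3, 1, 2, 2, 2]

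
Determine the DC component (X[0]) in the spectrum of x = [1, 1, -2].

X[0] = Σ(n=0 to 2) x[n] · ω_3^0 = Σ x[n]
= (1) + (1) + (-2)

X[0] = 0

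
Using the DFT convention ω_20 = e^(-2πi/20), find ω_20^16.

ω_20^16 = e^(-2πi·16/20)
= cos(-2π·16/20) + i·sin(-2π·16/20)
= cos(-32π/20) + i·sin(-32π/20)

ω_20^16 = cos(-32π/20) + i·sin(-32π/20) = 0.3090+0.9511i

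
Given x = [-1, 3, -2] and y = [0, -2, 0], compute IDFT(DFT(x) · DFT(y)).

(x ⊛ y)[n] = Σ(m=0 to 2) x[m] · y[(n-m) mod 3]

Computing each output sample:
(x ⊛ y)[0] = 4
(x ⊛ y)[1] = 2
(x ⊛ y)[2] = -6

x ⊛ y = [4, 2, -6]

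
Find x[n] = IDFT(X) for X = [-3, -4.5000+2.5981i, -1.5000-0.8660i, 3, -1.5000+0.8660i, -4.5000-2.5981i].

x[n] = (1/6) Σ(k=0 to 5) X[k] · e^(2πikn/6)

Computing each x[n]:
x[0] = -2
x[1] = -2
x[2] = 0
x[3] = 0
x[4] = 2
x[5] = -1

x = [-2, -2, 0, 0, 2, -1]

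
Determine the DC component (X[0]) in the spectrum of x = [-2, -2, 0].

X[0] = Σ(n=0 to 2) x[n] · ω_3^0 = Σ x[n]
= (-2) + (-2) + (0)

X[0] = -4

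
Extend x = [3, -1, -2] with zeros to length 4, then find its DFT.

Original 3-point DFT: [0, 4.5000-0.8660i, 4.5000+0.8660i]
Zero-padded 4-point DFT provides frequency interpolation.

DFT_4([x, 0, ...]) = [0, 5+1i, 2, 5-1i]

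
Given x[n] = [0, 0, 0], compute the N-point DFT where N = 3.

X[k] = Σ(n=0 to 2) x[n] · ω_3^(nk)
where ω_3 = e^(-2πi/3)

Computing each X[k]:
X[0] = 0
X[1] = 0
X[2] = 0

X = [0, 0, 0]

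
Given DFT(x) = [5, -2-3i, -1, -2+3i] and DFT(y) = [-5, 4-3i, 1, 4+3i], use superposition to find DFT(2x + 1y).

By linearity: DFT(2x + 1y) = 2·DFT(x) + 1·DFT(y)
= 2·[5, -2-3i, -1, -2+3i] + 1·[-5, 4-3i, 1, 4+3i]

Computing element-wise:
Z[0] = 2·(5) + 1·(-5) = 5
Z[1] = 2·(-2-3i) + 1·(4-3i) = -9i
Z[2] = 2·(-1) + 1·(1) = -1
Z[3] = 2·(-2+3i) + 1·(4+3i) = 9i

DFT(2x + 1y) = 2·X + 1·Y = [5, -9i, -1, 9i]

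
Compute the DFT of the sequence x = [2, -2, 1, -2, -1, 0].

X[k] = Σ(n=0 to 5) x[n] · ω_6^(nk)
where ω_6 = e^(-2πi/6)

Computing each X[k]:
X[0] = -2
X[1] = 3
X[2] = 1.0000+3.4641i
X[3] = 6
X[4] = 1.0000-3.4641i
X[5] = 3

X = [-2, 3, 1.0000+3.4641i, 6, 1.0000-3.4641i, 3]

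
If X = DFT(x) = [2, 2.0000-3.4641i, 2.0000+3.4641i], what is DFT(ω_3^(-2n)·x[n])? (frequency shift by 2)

Modulation property: DFT(ω_3^(-2n)·x[n]) = X[(k-2) mod 3], so circularly shift X by 2 positions.

X[k-2] = [2.0000-3.4641i, 2.0000+3.4641i, 2]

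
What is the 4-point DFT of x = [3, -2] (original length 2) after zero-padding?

Original 2-point DFT: [1, 5]
Zero-padded 4-point DFT provides frequency interpolation.

DFT_4([x, 0, ...]) = [1, 3+2i, 5, 3-2i]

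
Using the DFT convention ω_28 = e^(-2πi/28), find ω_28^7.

ω_28^7 = e^(-2πi·7/28)
= cos(-2π·7/28) + i·sin(-2π·7/28)
= cos(-14π/28) + i·sin(-14π/28)

ω_28^7 = cos(-14π/28) + i·sin(-14π/28) = -1i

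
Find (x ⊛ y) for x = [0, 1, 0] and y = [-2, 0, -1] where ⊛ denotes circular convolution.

(x ⊛ y)[n] = Σ(m=0 to 2) x[m] · y[(n-m) mod 3]

Computing each output sample:
(x ⊛ y)[0] = -1
(x ⊛ y)[1] = -2
(x ⊛ y)[2] = 0

x ⊛ y = [-1, -2, 0]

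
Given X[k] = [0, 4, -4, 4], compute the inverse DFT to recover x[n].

x[n] = (1/4) Σ(k=0 to 3) X[k] · e^(2πikn/4)

Computing each x[n]:
x[0] = 1
x[1] = 1
x[2] = -3
x[3] = 1

x = [1, 1, -3, 1]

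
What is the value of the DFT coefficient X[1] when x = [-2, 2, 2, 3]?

X[1] = Σ(n=0 to 3) x[n] · ω_4^(1n) where ω_4 = e^(-2πi/4)
= (-2)·ω_4^0 + (2)·ω_4^1 + (2)·ω_4^2 + (3)·ω_4^3

X[1] = -4+1i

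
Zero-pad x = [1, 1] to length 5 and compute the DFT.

Original 2-point DFT: [2, 0]
Zero-padded 5-point DFT provides frequency interpolation.

DFT_5([x, 0, ...]) = [2, 1.3090-0.9511i, 0.1910-0.5878i, 0.1910+0.5878i, 1.3090+0.9511i]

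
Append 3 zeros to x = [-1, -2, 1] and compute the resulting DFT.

Original 3-point DFT: [-2, -0.5000+2.5981i, -0.5000-2.5981i]
Zero-padded 6-point DFT provides frequency interpolation.

DFT_6([x, 0, ...]) = [-2, -2.5000+0.8660i, -0.5000+2.5981i, 2, -0.5000-2.5981i, -2.5000-0.8660i]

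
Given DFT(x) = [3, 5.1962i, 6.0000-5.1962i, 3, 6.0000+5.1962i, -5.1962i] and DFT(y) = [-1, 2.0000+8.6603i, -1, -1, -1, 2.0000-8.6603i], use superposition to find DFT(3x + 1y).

By linearity: DFT(3x + 1y) = 3·DFT(x) + 1·DFT(y)
= 3·[3, 5.1962i, 6.0000-5.1962i, 3, 6.0000+5.1962i, -5.1962i] + 1·[-1, 2.0000+8.6603i, -1, -1, -1, 2.0000-8.6603i]

Computing element-wise:
Z[0] = 3·(3) + 1·(-1) = 8
Z[1] = 3·(5.1962i) + 1·(2.0000+8.6603i) = 2.0000+24.2489i
Z[2] = 3·(6.0000-5.1962i) + 1·(-1) = 17.0000-15.5886i
Z[3] = 3·(3) + 1·(-1) = 8
Z[4] = 3·(6.0000+5.1962i) + 1·(-1) = 17.0000+15.5886i
Z[5] = 3·(-5.1962i) + 1·(2.0000-8.6603i) = 2.0000-24.2489i

DFT(3x + 1y) = 3·X + 1·Y = [8, 2.0000+24.2489i, 17.0000-15.5886i, 8, 17.0000+15.5886i, 2.0000-24.2489i]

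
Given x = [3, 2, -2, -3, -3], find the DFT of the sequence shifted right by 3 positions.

Time shift by 3: X_shifted[k] = ω_5^(3k) · X[k]
Shifted x = [-2, -3, -3, 3, 2]

DFT(x[n-3]) = [-3, -2.3090+8.2820i, -1.1910-2.7674i, -1.1910+2.7674i, -2.3090-8.2820i]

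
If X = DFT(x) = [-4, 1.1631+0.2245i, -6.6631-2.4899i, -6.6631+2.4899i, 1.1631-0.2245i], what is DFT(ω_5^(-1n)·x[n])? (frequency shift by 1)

Modulation property: DFT(ω_5^(-1n)·x[n]) = X[(k-1) mod 5], so circularly shift X by 1 positions.

X[k-1] = [1.1631-0.2245i, -4, 1.1631+0.2245i, -6.6631-2.4899i, -6.6631+2.4899i]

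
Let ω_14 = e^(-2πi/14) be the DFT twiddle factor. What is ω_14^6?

ω_14^6 = e^(-2πi·6/14)
= cos(-2π·6/14) + i·sin(-2π·6/14)
= cos(-12π/14) + i·sin(-12π/14)

ω_14^6 = cos(-12π/14) + i·sin(-12π/14) = -0.9010-0.4339i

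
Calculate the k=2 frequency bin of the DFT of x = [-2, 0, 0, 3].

X[2] = Σ(n=0 to 3) x[n] · ω_4^(2n) where ω_4 = e^(-2πi/4)
= (-2)·ω_4^0 + (0)·ω_4^2 + (0)·ω_4^4 + (3)·ω_4^6

X[2] = -5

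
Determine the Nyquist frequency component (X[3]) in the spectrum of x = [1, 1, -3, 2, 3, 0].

X[3] = Σ(n=0 to 5) x[n] · ω_6^(3n) where ω_6 = e^(-2πi/6)
= (1)·ω_6^0 + (1)·ω_6^3 + (-3)·ω_6^6 + (2)·ω_6^9 + (3)·ω_6^12 + (0)·ω_6^15

X[3] = -2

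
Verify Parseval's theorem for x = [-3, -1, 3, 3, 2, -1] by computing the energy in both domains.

Time domain:
Σ|x[n]|² = |-3|² + |-1|² + |3|² + |3|² + |2|² + |-1|² = 33.0000

Frequency domain:
(1/6)Σ|X[k]|² = (1/6)(|3|² + |-9.5000-0.8660i|² + |-1.5000+0.8660i|² + |1|² + |-1.5000-0.8660i|² + |-9.5000+0.8660i|²) = (1/6)·198.0000 = 33.0000

Both sides agree, confirming Parseval's theorem.

Σ|x[n]|² = (1/N)Σ|X[k]|² = 33.0000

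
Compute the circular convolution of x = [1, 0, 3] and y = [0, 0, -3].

(x ⊛ y)[n] = Σ(m=0 to 2) x[m] · y[(n-m) mod 3]

Computing each output sample:
(x ⊛ y)[0] = 0
(x ⊛ y)[1] = -9
(x ⊛ y)[2] = -3

x ⊛ y = [0, -9, -3]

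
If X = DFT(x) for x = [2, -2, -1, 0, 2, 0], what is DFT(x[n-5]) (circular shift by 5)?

Time shift by 5: X_shifted[k] = ω_6^(5k) · X[k]
Shifted x = [-2, -1, 0, 2, 0, 2]

DFT(x[n-5]) = [1, -3.5000+2.5981i, -0.5000+2.5981i, -5, -0.5000-2.5981i, -3.5000-2.5981i]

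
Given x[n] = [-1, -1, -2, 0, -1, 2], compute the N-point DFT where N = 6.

X[k] = Σ(n=0 to 5) x[n] · ω_6^(nk)
where ω_6 = e^(-2πi/6)

Computing each X[k]:
X[0] = -3
X[1] = 1.0000+3.4641i
X[2] = 1.7321i
X[3] = -5
X[4] = -1.7321i
X[5] = 1.0000-3.4641i

X = [-3, 1.0000+3.4641i, 1.7321i, -5, -1.7321i, 1.0000-3.4641i]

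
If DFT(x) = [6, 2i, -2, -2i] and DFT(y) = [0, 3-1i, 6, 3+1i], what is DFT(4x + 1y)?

By linearity: DFT(4x + 1y) = 4·DFT(x) + 1·DFT(y)
= 4·[6, 2i, -2, -2i] + 1·[0, 3-1i, 6, 3+1i]

Computing element-wise:
Z[0] = 4·(6) + 1·(0) = 24
Z[1] = 4·(2i) + 1·(3-1i) = 3+7i
Z[2] = 4·(-2) + 1·(6) = -2
Z[3] = 4·(-2i) + 1·(3+1i) = 3-7i

DFT(4x + 1y) = 4·X + 1·Y = [24, 3+7i, -2, 3-7i]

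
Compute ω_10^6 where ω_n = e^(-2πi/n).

ω_10^6 = e^(-2πi·6/10)
= cos(-2π·6/10) + i·sin(-2π·6/10)
= cos(-12π/10) + i·sin(-12π/10)

ω_10^6 = cos(-12π/10) + i·sin(-12π/10) = -0.8090+0.5878i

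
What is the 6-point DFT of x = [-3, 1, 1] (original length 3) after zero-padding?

Original 3-point DFT: [-1, -4, -4]
Zero-padded 6-point DFT provides frequency interpolation.

DFT_6([x, 0, ...]) = [-1, -3.0000-1.7321i, -4, -3, -4, -3.0000+1.7321i]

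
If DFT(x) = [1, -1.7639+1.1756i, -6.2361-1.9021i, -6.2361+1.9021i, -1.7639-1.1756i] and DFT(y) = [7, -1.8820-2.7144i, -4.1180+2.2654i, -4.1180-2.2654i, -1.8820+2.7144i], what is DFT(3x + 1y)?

By linearity: DFT(3x + 1y) = 3·DFT(x) + 1·DFT(y)
= 3·[1, -1.7639+1.1756i, -6.2361-1.9021i, -6.2361+1.9021i, -1.7639-1.1756i] + 1·[7, -1.8820-2.7144i, -4.1180+2.2654i, -4.1180-2.2654i, -1.8820+2.7144i]

Computing element-wise:
Z[0] = 3·(1) + 1·(7) = 10
Z[1] = 3·(-1.7639+1.1756i) + 1·(-1.8820-2.7144i) = -7.1737+0.8124i
Z[2] = 3·(-6.2361-1.9021i) + 1·(-4.1180+2.2654i) = -22.8263-3.4409i
Z[3] = 3·(-6.2361+1.9021i) + 1·(-4.1180-2.2654i) = -22.8263+3.4409i
Z[4] = 3·(-1.7639-1.1756i) + 1·(-1.8820+2.7144i) = -7.1737-0.8124i

DFT(3x + 1y) = 3·X + 1·Y = [10, -7.1737+0.8124i, -22.8263-3.4409i, -22.8263+3.4409i, -7.1737-0.8124i]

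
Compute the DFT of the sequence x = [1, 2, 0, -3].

X[k] = Σ(n=0 to 3) x[n] · ω_4^(nk)
where ω_4 = e^(-2πi/4)

Computing each X[k]:
X[0] = 0
X[1] = 1-5i
X[2] = 2
X[3] = 1+5i

X = [0, 1-5i, 2, 1+5i]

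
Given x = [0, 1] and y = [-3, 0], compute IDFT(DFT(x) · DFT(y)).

(x ⊛ y)[n] = Σ(m=0 to 1) x[m] · y[(n-m) mod 2]

Computing each output sample:
(x ⊛ y)[0] = 0
(x ⊛ y)[1] = -3

x ⊛ y = [0, -3]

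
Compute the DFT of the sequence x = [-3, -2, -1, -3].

X[k] = Σ(n=0 to 3) x[n] · ω_4^(nk)
where ω_4 = e^(-2πi/4)

Computing each X[k]:
X[0] = -9
X[1] = -2-1i
X[2] = 1
X[3] = -2+1i

X = [-9, -2-1i, 1, -2+1i]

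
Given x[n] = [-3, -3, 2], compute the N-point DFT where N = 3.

X[k] = Σ(n=0 to 2) x[n] · ω_3^(nk)
where ω_3 = e^(-2πi/3)

Computing each X[k]:
X[0] = -4
X[1] = -2.5000+4.3301i
X[2] = -2.5000-4.3301i

X = [-4, -2.5000+4.3301i, -2.5000-4.3301i]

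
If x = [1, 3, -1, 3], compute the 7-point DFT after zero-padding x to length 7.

Original 4-point DFT: [6, 2, -6, 2]
Zero-padded 7-point DFT provides frequency interpolation.

DFT_7([x, 0, ...]) = [6, 0.3901-2.6722i, 3.1039-1.0132i, -2.9940-5.0083i, -2.9940+5.0083i, 3.1039+1.0132i, 0.3901+2.6722i]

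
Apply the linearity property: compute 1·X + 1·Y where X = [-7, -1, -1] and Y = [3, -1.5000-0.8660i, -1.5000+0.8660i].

By linearity: DFT(1x + 1y) = 1·DFT(x) + 1·DFT(y)
= 1·[-7, -1, -1] + 1·[3, -1.5000-0.8660i, -1.5000+0.8660i]

Computing element-wise:
Z[0] = 1·(-7) + 1·(3) = -4
Z[1] = 1·(-1) + 1·(-1.5000-0.8660i) = -2.5000-0.8660i
Z[2] = 1·(-1) + 1·(-1.5000+0.8660i) = -2.5000+0.8660i

DFT(1x + 1y) = 1·X + 1·Y = [-4, -2.5000-0.8660i, -2.5000+0.8660i]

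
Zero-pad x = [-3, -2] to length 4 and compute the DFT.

Original 2-point DFT: [-5, -1]
Zero-padded 4-point DFT provides frequency interpolation.

DFT_4([x, 0, ...]) = [-5, -3+2i, -1, -3-2i]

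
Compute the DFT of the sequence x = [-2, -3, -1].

X[k] = Σ(n=0 to 2) x[n] · ω_3^(nk)
where ω_3 = e^(-2πi/3)

Computing each X[k]:
X[0] = -6
X[1] = 1.7321i
X[2] = -1.7321i

X = [-6, 1.7321i, -1.7321i]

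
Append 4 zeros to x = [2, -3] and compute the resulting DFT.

Original 2-point DFT: [-1, 5]
Zero-padded 6-point DFT provides frequency interpolation.

DFT_6([x, 0, ...]) = [-1, 0.5000+2.5981i, 3.5000+2.5981i, 5, 3.5000-2.5981i, 0.5000-2.5981i]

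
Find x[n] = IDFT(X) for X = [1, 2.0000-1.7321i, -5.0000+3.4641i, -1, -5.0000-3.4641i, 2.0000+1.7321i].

x[n] = (1/6) Σ(k=0 to 5) X[k] · e^(2πikn/6)

Computing each x[n]:
x[0] = -1
x[1] = 1
x[2] = 2
x[3] = -2
x[4] = -1
x[5] = 2

x = [-1, 1, 2, -2, -1, 2]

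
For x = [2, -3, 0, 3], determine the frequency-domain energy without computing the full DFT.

Parseval: Σ|x[n]|² = (1/N)Σ|X[k]|², so Σ|X[k]|² = N·Σ|x[n]|² = 4·22.0000

Σ|X[k]|² = N·Σ|x[n]|² = 4·22.0000 = 88.0000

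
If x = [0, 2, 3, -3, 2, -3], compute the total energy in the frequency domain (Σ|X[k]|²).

Parseval: Σ|x[n]|² = (1/N)Σ|X[k]|², so Σ|X[k]|² = N·Σ|x[n]|² = 6·35.0000

Σ|X[k]|² = N·Σ|x[n]|² = 6·35.0000 = 210.0000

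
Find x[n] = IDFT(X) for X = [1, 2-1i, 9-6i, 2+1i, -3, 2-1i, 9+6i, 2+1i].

x[n] = (1/8) Σ(k=0 to 7) X[k] · e^(2πikn/8)

Computing each x[n]:
x[0] = 3
x[1] = 2
x[2] = -2
x[3] = -1
x[4] = 1
x[5] = 2
x[6] = -3
x[7] = -1

x = [3, 2, -2, -1, 1, 2, -3, -1]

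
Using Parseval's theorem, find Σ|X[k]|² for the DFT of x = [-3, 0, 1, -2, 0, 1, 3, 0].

Parseval: Σ|x[n]|² = (1/N)Σ|X[k]|², so Σ|X[k]|² = N·Σ|x[n]|² = 8·24.0000

Σ|X[k]|² = N·Σ|x[n]|² = 8·24.0000 = 192.0000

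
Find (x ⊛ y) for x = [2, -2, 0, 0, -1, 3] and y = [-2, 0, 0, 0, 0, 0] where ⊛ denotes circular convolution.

(x ⊛ y)[n] = Σ(m=0 to 5) x[m] · y[(n-m) mod 6]

Computing each output sample:
(x ⊛ y)[0] = -4
(x ⊛ y)[1] = 4
(x ⊛ y)[2] = 0
(x ⊛ y)[3] = 0
(x ⊛ y)[4] = 2
(x ⊛ y)[5] = -6

x ⊛ y = [-4, 4, 0, 0, 2, -6]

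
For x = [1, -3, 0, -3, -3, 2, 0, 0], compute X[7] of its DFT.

X[7] = Σ(n=0 to 7) x[n] · ω_8^(7n) where ω_8 = e^(-2πi/8)
= (1)·ω_8^0 + (-3)·ω_8^7 + (0)·ω_8^14 + (-3)·ω_8^21 + (-3)·ω_8^28 + (2)·ω_8^35 + (0)·ω_8^42 + (0)·ω_8^49

X[7] = 2.5858-5.6569i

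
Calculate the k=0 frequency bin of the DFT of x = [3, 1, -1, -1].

X[0] = Σ(n=0 to 3) x[n] · ω_4^0 = Σ x[n]
= (3) + (1) + (-1) + (-1)

X[0] = 2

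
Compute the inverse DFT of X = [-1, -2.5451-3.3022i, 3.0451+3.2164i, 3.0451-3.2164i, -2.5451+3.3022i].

x[n] = (1/5) Σ(k=0 to 4) X[k] · e^(2πikn/5)

Computing each x[n]:
x[0] = 0
x[1] = -1
x[2] = 3
x[3] = -1
x[4] = -2

x = [0, -1, 3, -1, -2]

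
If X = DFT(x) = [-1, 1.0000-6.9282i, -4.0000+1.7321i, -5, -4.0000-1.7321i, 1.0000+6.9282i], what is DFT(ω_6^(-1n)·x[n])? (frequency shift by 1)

Modulation property: DFT(ω_6^(-1n)·x[n]) = X[(k-1) mod 6], so circularly shift X by 1 positions.

X[k-1] = [1.0000+6.9282i, -1, 1.0000-6.9282i, -4.0000+1.7321i, -5, -4.0000-1.7321i]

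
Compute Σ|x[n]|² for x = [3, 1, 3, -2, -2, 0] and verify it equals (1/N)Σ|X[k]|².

Time domain:
Σ|x[n]|² = |3|² + |1|² + |3|² + |-2|² + |-2|² + |0|² = 27.0000

Frequency domain:
(1/6)Σ|X[k]|² = (1/6)(|3|² + |5.0000-5.1962i|² + |3.4641i|² + |5|² + |-3.4641i|² + |5.0000+5.1962i|²) = (1/6)·162.0000 = 27.0000

Both sides agree, confirming Parseval's theorem.

Σ|x[n]|² = (1/N)Σ|X[k]|² = 27.0000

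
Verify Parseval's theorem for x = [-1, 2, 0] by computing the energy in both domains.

Time domain:
Σ|x[n]|² = |-1|² + |2|² + |0|² = 5.0000

Frequency domain:
(1/3)Σ|X[k]|² = (1/3)(|1|² + |-2.0000-1.7321i|² + |-2.0000+1.7321i|²) = (1/3)·15.0000 = 5.0000

Both sides agree, confirming Parseval's theorem.

Σ|x[n]|² = (1/N)Σ|X[k]|² = 5.0000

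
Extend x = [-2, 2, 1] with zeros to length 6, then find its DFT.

Original 3-point DFT: [1, -3.5000-0.8660i, -3.5000+0.8660i]
Zero-padded 6-point DFT provides frequency interpolation.

DFT_6([x, 0, ...]) = [1, -1.5000-2.5981i, -3.5000-0.8660i, -3, -3.5000+0.8660i, -1.5000+2.5981i]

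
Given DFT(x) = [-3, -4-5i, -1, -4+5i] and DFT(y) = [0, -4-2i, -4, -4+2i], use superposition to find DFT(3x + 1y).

By linearity: DFT(3x + 1y) = 3·DFT(x) + 1·DFT(y)
= 3·[-3, -4-5i, -1, -4+5i] + 1·[0, -4-2i, -4, -4+2i]

Computing element-wise:
Z[0] = 3·(-3) + 1·(0) = -9
Z[1] = 3·(-4-5i) + 1·(-4-2i) = -16-17i
Z[2] = 3·(-1) + 1·(-4) = -7
Z[3] = 3·(-4+5i) + 1·(-4+2i) = -16+17i

DFT(3x + 1y) = 3·X + 1·Y = [-9, -16-17i, -7, -16+17i]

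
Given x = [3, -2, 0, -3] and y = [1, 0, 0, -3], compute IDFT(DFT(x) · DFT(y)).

(x ⊛ y)[n] = Σ(m=0 to 3) x[m] · y[(n-m) mod 4]

Computing each output sample:
(x ⊛ y)[0] = 9
(x ⊛ y)[1] = -2
(x ⊛ y)[2] = 9
(x ⊛ y)[3] = -12

x ⊛ y = [9, -2, 9, -12]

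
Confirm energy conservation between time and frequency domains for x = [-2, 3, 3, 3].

Time domain:
Σ|x[n]|² = |-2|² + |3|² + |3|² + |3|² = 31.0000

Frequency domain:
(1/4)Σ|X[k]|² = (1/4)(|7|² + |-5|² + |-5|² + |-5|²) = (1/4)·124.0000 = 31.0000

Both sides agree, confirming Parseval's theorem.

Σ|x[n]|² = (1/N)Σ|X[k]|² = 31.0000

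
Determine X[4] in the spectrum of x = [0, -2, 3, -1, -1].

X[4] = Σ(n=0 to 4) x[n] · ω_5^(4n) where ω_5 = e^(-2πi/5)
= (0)·ω_5^0 + (-2)·ω_5^4 + (3)·ω_5^8 + (-1)·ω_5^12 + (-1)·ω_5^16

X[4] = -2.5451+1.4001i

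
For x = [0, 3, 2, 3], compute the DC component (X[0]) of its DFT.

X[0] = Σ(n=0 to 3) x[n] · ω_4^0 = Σ x[n]
= (0) + (3) + (2) + (3)

X[0] = 8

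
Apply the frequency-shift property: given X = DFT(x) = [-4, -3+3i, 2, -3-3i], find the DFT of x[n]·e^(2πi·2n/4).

Modulation property: DFT(ω_4^(-2n)·x[n]) = X[(k-2) mod 4], so circularly shift X by 2 positions.

X[k-2] = [2, -3-3i, -4, -3+3i]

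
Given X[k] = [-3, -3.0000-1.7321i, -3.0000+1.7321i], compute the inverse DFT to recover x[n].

x[n] = (1/3) Σ(k=0 to 2) X[k] · e^(2πikn/3)

Computing each x[n]:
x[0] = -3
x[1] = 1
x[2] = -1

x = [-3, 1, -1]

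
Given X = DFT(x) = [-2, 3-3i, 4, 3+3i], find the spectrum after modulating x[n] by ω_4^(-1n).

Modulation property: DFT(ω_4^(-1n)·x[n]) = X[(k-1) mod 4], so circularly shift X by 1 positions.

X[k-1] = [3+3i, -2, 3-3i, 4]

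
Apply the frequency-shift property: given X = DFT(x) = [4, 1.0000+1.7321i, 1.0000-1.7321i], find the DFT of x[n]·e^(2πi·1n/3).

Modulation property: DFT(ω_3^(-1n)·x[n]) = X[(k-1) mod 3], so circularly shift X by 1 positions.

X[k-1] = [1.0000-1.7321i, 4, 1.0000+1.7321i]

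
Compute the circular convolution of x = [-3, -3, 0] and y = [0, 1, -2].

(x ⊛ y)[n] = Σ(m=0 to 2) x[m] · y[(n-m) mod 3]

Computing each output sample:
(x ⊛ y)[0] = 6
(x ⊛ y)[1] = -3
(x ⊛ y)[2] = 3

x ⊛ y = [6, -3, 3]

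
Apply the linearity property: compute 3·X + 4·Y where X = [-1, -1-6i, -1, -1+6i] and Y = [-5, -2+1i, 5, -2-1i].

By linearity: DFT(3x + 4y) = 3·DFT(x) + 4·DFT(y)
= 3·[-1, -1-6i, -1, -1+6i] + 4·[-5, -2+1i, 5, -2-1i]

Computing element-wise:
Z[0] = 3·(-1) + 4·(-5) = -23
Z[1] = 3·(-1-6i) + 4·(-2+1i) = -11-14i
Z[2] = 3·(-1) + 4·(5) = 17
Z[3] = 3·(-1+6i) + 4·(-2-1i) = -11+14i

DFT(3x + 4y) = 3·X + 4·Y = [-23, -11-14i, 17, -11+14i]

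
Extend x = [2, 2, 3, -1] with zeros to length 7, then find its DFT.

Original 4-point DFT: [6, -1-3i, 4, -1+3i]
Zero-padded 7-point DFT provides frequency interpolation.

DFT_7([x, 0, ...]) = [6, 3.4804-4.0546i, -1.7714-1.4300i, 2.2911+2.4527i, 2.2911-2.4527i, -1.7714+1.4300i, 3.4804+4.0546i]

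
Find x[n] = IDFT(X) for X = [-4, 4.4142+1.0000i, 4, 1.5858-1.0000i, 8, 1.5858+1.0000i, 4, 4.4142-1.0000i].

x[n] = (1/8) Σ(k=0 to 7) X[k] · e^(2πikn/8)

Computing each x[n]:
x[0] = 3
x[1] = -1
x[2] = -1
x[3] = -2
x[4] = 0
x[5] = -2
x[6] = 0
x[7] = -1

x = [3, -1, -1, -2, 0, -2, 0, -1]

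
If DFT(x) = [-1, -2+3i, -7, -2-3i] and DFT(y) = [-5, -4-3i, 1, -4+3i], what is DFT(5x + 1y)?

By linearity: DFT(5x + 1y) = 5·DFT(x) + 1·DFT(y)
= 5·[-1, -2+3i, -7, -2-3i] + 1·[-5, -4-3i, 1, -4+3i]

Computing element-wise:
Z[0] = 5·(-1) + 1·(-5) = -10
Z[1] = 5·(-2+3i) + 1·(-4-3i) = -14+12i
Z[2] = 5·(-7) + 1·(1) = -34
Z[3] = 5·(-2-3i) + 1·(-4+3i) = -14-12i

DFT(5x + 1y) = 5·X + 1·Y = [-10, -14+12i, -34, -14-12i]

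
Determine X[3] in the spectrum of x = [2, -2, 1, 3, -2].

X[3] = Σ(n=0 to 4) x[n] · ω_5^(3n) where ω_5 = e^(-2πi/5)
= (2)·ω_5^0 + (-2)·ω_5^3 + (1)·ω_5^6 + (3)·ω_5^9 + (-2)·ω_5^12

X[3] = 6.4721+1.9021i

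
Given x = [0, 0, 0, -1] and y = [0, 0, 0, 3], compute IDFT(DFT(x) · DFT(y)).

(x ⊛ y)[n] = Σ(m=0 to 3) x[m] · y[(n-m) mod 4]

Computing each output sample:
(x ⊛ y)[0] = 0
(x ⊛ y)[1] = 0
(x ⊛ y)[2] = -3
(x ⊛ y)[3] = 0

x ⊛ y = [0, 0, -3, 0]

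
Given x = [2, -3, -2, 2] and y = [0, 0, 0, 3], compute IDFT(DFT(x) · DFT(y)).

(x ⊛ y)[n] = Σ(m=0 to 3) x[m] · y[(n-m) mod 4]

Computing each output sample:
(x ⊛ y)[0] = -9
(x ⊛ y)[1] = -6
(x ⊛ y)[2] = 6
(x ⊛ y)[3] = 6

x ⊛ y = [-9, -6, 6, 6]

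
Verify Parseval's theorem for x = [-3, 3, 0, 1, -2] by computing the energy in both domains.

Time domain:
Σ|x[n]|² = |-3|² + |3|² + |0|² + |1|² + |-2|² = 23.0000

Frequency domain:
(1/5)Σ|X[k]|² = (1/5)(|-1|² + |-3.5000-4.1675i|² + |-3.5000-3.8900i|² + |-3.5000+3.8900i|² + |-3.5000+4.1675i|²) = (1/5)·115.0000 = 23.0000

Both sides agree, confirming Parseval's theorem.

Σ|x[n]|² = (1/N)Σ|X[k]|² = 23.0000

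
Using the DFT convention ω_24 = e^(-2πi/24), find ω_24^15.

ω_24^15 = e^(-2πi·15/24)
= cos(-2π·15/24) + i·sin(-2π·15/24)
= cos(-30π/24) + i·sin(-30π/24)

ω_24^15 = cos(-30π/24) + i·sin(-30π/24) = -0.7071+0.7071i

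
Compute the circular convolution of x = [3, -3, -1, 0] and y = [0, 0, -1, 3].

(x ⊛ y)[n] = Σ(m=0 to 3) x[m] · y[(n-m) mod 4]

Computing each output sample:
(x ⊛ y)[0] = -8
(x ⊛ y)[1] = -3
(x ⊛ y)[2] = -3
(x ⊛ y)[3] = 12

x ⊛ y = [-8, -3, -3, 12]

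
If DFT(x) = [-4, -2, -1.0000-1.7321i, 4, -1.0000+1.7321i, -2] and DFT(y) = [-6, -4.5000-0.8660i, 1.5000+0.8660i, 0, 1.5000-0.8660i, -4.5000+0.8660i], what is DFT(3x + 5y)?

By linearity: DFT(3x + 5y) = 3·DFT(x) + 5·DFT(y)
= 3·[-4, -2, -1.0000-1.7321i, 4, -1.0000+1.7321i, -2] + 5·[-6, -4.5000-0.8660i, 1.5000+0.8660i, 0, 1.5000-0.8660i, -4.5000+0.8660i]

Computing element-wise:
Z[0] = 3·(-4) + 5·(-6) = -42
Z[1] = 3·(-2) + 5·(-4.5000-0.8660i) = -28.5000-4.3300i
Z[2] = 3·(-1.0000-1.7321i) + 5·(1.5000+0.8660i) = 4.5000-0.8663i
Z[3] = 3·(4) + 5·(0) = 12
Z[4] = 3·(-1.0000+1.7321i) + 5·(1.5000-0.8660i) = 4.5000+0.8663i
Z[5] = 3·(-2) + 5·(-4.5000+0.8660i) = -28.5000+4.3300i

DFT(3x + 5y) = 3·X + 5·Y = [-42, -28.5000-4.3300i, 4.5000-0.8663i, 12, 4.5000+0.8663i, -28.5000+4.3300i]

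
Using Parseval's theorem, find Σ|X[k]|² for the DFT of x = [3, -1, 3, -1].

Parseval: Σ|x[n]|² = (1/N)Σ|X[k]|², so Σ|X[k]|² = N·Σ|x[n]|² = 4·20.0000

Σ|X[k]|² = N·Σ|x[n]|² = 4·20.0000 = 80.0000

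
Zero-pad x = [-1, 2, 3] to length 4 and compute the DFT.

Original 3-point DFT: [4, -3.5000+0.8660i, -3.5000-0.8660i]
Zero-padded 4-point DFT provides frequency interpolation.

DFT_4([x, 0, ...]) = [4, -4-2i, 0, -4+2i]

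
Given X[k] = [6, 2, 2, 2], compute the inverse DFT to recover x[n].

x[n] = (1/4) Σ(k=0 to 3) X[k] · e^(2πikn/4)

Computing each x[n]:
x[0] = 3
x[1] = 1
x[2] = 1
x[3] = 1

x = [3, 1, 1, 1]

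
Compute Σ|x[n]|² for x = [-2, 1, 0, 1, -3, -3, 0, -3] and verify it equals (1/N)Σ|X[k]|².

Time domain:
Σ|x[n]|² = |-2|² + |1|² + |0|² + |1|² + |-3|² + |-3|² + |0|² + |-3|² = 33.0000

Frequency domain:
(1/8)Σ|X[k]|² = (1/8)(|-9|² + |1.0000-5.6569i|² + |-5|² + |1.0000-5.6569i|² + |-1|² + |1.0000+5.6569i|² + |-5|² + |1.0000+5.6569i|²) = (1/8)·264.0000 = 33.0000

Both sides agree, confirming Parseval's theorem.

Σ|x[n]|² = (1/N)Σ|X[k]|² = 33.0000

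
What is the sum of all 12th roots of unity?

Sum of all nth roots of unity equals 0 for n > 1 (geometric series with r ≠ 1).

0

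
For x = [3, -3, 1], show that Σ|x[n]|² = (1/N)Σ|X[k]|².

Time domain:
Σ|x[n]|² = |3|² + |-3|² + |1|² = 19.0000

Frequency domain:
(1/3)Σ|X[k]|² = (1/3)(|1|² + |4.0000+3.4641i|² + |4.0000-3.4641i|²) = (1/3)·57.0000 = 19.0000

Both sides agree, confirming Parseval's theorem.

Σ|x[n]|² = (1/N)Σ|X[k]|² = 19.0000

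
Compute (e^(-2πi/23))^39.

Since ω_23^23 = 1, powers reduce modulo 23.
39 mod 23 = 16
So ω_23^39 = ω_23^16 = e^(-2πi·16/23)

ω_23^39 = ω_23^16 = -0.3349+0.9423i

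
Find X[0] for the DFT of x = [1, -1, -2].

X[0] = Σ(n=0 to 2) x[n] · ω_3^0 = Σ x[n]
= (1) + (-1) + (-2)

X[0] = -2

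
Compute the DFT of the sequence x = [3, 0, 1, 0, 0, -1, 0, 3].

X[k] = Σ(n=0 to 7) x[n] · ω_8^(nk)
where ω_8 = e^(-2πi/8)

Computing each X[k]:
X[0] = 6
X[1] = 5.8284+0.4142i
X[2] = 2+4i
X[3] = 0.1716+2.4142i
X[4] = 2
X[5] = 0.1716-2.4142i
X[6] = 2-4i
X[7] = 5.8284-0.4142i

X = [6, 5.8284+0.4142i, 2+4i, 0.1716+2.4142i, 2, 0.1716-2.4142i, 2-4i, 5.8284-0.4142i]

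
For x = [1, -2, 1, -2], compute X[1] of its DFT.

X[1] = Σ(n=0 to 3) x[n] · ω_4^(1n) where ω_4 = e^(-2πi/4)
= (1)·ω_4^0 + (-2)·ω_4^1 + (1)·ω_4^2 + (-2)·ω_4^3

X[1] = 0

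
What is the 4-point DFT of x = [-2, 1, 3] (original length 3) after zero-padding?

Original 3-point DFT: [2, -4.0000+1.7321i, -4.0000-1.7321i]
Zero-padded 4-point DFT provides frequency interpolation.

DFT_4([x, 0, ...]) = [2, -5-1i, 0, -5+1i]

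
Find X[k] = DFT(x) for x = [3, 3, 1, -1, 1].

X[k] = Σ(n=0 to 4) x[n] · ω_5^(nk)
where ω_5 = e^(-2πi/5)

Computing each X[k]:
X[0] = 7
X[1] = 4.2361-3.0777i
X[2] = -0.2361+0.7265i
X[3] = -0.2361-0.7265i
X[4] = 4.2361+3.0777i

X = [7, 4.2361-3.0777i, -0.2361+0.7265i, -0.2361-0.7265i, 4.2361+3.0777i]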